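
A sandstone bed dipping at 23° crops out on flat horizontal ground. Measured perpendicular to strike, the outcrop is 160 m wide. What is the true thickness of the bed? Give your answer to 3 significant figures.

62.5 m

True thickness t = w · sin(dip) = 160 × sin 23°
t = 160 × 0.3907 = 62.517 m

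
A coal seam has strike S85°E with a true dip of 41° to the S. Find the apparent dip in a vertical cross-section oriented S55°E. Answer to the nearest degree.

23°

Angle between strike (S85°E) and section (S55°E): β = 30°.
tan(apparent dip) = tan 41° · sin 30° = 0.4346
α = arctan(0.4346) = 23.49°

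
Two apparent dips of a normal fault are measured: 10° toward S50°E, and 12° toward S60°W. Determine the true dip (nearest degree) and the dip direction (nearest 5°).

The two traces are lines in the plane: v₁ = (sin 130°·cos 10°, cos 130°·cos 10°, −sin 10°), v₂ = (sin 240°·cos 12°, cos 240°·cos 12°, −sin 12°).
The plane normal is n = v₁ × v₂ ∝ (-0.047, -0.304, 0.905).
True dip = arccos(n_z / |n|) = arccos(0.9469) = 18.8°.
Dip direction = azimuth of (n_x, n_y) = atan2(-0.047, -0.304) = 189°.

true dip 19°, dip direction 190°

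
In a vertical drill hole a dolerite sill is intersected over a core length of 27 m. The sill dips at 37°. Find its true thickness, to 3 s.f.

True thickness t = h · cos(dip) = 27 × cos 37°
t = 27 × 0.7986 = 21.563 m

21.6 m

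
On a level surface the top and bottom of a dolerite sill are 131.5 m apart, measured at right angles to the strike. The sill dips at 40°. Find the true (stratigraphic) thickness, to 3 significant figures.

84.5 m

True thickness t = w · sin(dip) = 131.5 × sin 40°
t = 131.5 × 0.6428 = 84.527 m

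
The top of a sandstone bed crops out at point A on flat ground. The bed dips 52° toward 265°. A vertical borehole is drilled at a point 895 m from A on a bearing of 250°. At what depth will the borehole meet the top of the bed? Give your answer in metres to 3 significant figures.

1110 m

The hole lies 15° from the dip direction, so the down-dip offset is 895 × cos 15° = 864.50 m.
Depth = down-dip offset × tan(dip) = 864.50 × tan 52° = 864.50 × 1.2799
Depth = 1106.51 m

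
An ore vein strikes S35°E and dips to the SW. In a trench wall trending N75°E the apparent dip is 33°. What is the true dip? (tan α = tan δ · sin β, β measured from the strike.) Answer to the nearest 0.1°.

34.6°

The section is 70° from the strike.
tan δ = tan α / sin β = tan 33° / sin 70° = 0.6494 / 0.9397 = 0.6911
δ = arctan(0.6911) = 34.65°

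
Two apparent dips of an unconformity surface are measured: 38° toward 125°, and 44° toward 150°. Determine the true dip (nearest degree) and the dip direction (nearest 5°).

The two traces are lines in the plane: v₁ = (sin 125°·cos 38°, cos 125°·cos 38°, −sin 38°), v₂ = (sin 150°·cos 44°, cos 150°·cos 44°, −sin 44°).
Cross product v₁ × v₂ gives the pole to the plane: n ∝ (0.070, -0.227, 0.240).
Dip δ = arctan(|n_h|/n_z) = arctan(0.237/0.240) = 44.7°.
Dip direction = azimuth of (n_x, n_y) = atan2(0.070, -0.227) = 163°.

true dip 45°, dip direction 165°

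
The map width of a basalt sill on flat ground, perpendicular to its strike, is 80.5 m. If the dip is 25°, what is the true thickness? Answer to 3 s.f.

34.0 m

True thickness t = w · sin(dip) = 80.5 × sin 25°
t = 80.5 × 0.4226 = 34.021 m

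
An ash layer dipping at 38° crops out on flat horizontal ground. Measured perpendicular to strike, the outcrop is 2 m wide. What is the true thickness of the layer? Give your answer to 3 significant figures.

True thickness t = w · sin(dip) = 2 × sin 38°
t = 2 × 0.6157 = 1.231 m

1.23 m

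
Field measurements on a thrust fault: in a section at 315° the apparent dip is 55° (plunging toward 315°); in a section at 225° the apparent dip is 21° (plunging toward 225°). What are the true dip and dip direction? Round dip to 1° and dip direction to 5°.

true dip 56°, dip direction 300°

Represent each trace as a vector plunging at its apparent dip toward its trend (east-north-up frame): v₁ = (-0.406, 0.406, -0.819), v₂ = (-0.660, -0.660, -0.358).
Cross product v₁ × v₂ gives the pole to the plane: n ∝ (-0.686, 0.395, 0.535).
Dip δ = arctan(|n_h|/n_z) = arctan(0.792/0.535) = 55.9°.
The horizontal component of n points toward azimuth atan2(n_x, n_y) = 300°, the dip direction.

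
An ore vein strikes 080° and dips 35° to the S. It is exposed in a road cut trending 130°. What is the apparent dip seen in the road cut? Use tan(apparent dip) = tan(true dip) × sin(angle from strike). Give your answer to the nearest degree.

28°

The strike is 080° and the section trends 130°; the acute angle between them is β = 50°.
tan(apparent dip) = tan 35° · sin 50° = 0.5364
α = arctan(0.5364) = 28.21°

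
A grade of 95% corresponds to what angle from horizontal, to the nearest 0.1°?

tan θ = 95/100 = 0.9500
θ = arctan(0.9500) = 43.53°

43.5°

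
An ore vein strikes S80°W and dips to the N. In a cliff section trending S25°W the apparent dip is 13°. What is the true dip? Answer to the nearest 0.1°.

β = acute angle between strike S80°W and section S25°W = 55°.
tan δ = tan α / sin β = tan 13° / sin 55° = 0.2309 / 0.8192 = 0.2818
true dip = arctan 0.2818 = 15.74°

15.7°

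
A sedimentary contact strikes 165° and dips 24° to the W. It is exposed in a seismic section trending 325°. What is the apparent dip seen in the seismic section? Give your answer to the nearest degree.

9°

The section lies 20° from the strike.
tan(apparent dip) = tan 24° · sin 20° = 0.1523
α = arctan(0.1523) = 8.66°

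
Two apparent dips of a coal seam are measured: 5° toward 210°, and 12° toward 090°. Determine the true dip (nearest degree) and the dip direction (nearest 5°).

true dip 17°, dip direction 135°

The two traces are lines in the plane: v₁ = (sin 210°·cos 5°, cos 210°·cos 5°, −sin 5°), v₂ = (sin 90°·cos 12°, cos 90°·cos 12°, −sin 12°).
Cross product v₁ × v₂ gives the pole to the plane: n ∝ (0.179, -0.189, 0.844).
True dip = arccos(n_z / |n|) = arccos(0.9555) = 17.2°.
Dip direction = azimuth of (n_x, n_y) = atan2(0.179, -0.189) = 136°.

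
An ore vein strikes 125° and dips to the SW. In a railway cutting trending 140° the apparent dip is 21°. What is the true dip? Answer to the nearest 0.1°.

The section is 15° from the strike.
tan(true dip) = tan 21° / sin 15° = 1.4831
true dip = arctan 1.4831 = 56.01°

56.0°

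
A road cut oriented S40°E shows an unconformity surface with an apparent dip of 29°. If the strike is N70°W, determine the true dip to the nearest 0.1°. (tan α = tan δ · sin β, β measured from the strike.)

47.9°

The section is 30° from the strike.
tan δ = tan α / sin β = tan 29° / sin 30° = 0.5543 / 0.5000 = 1.1086
δ = arctan(1.1086) = 47.95°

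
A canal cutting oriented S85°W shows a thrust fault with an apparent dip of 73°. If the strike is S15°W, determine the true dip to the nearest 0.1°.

β = acute angle between strike S15°W and section S85°W = 70°.
tan δ = tan α / sin β = tan 73° / sin 70° = 3.2709 / 0.9397 = 3.4808
true dip = arctan 3.4808 = 73.97°

74.0°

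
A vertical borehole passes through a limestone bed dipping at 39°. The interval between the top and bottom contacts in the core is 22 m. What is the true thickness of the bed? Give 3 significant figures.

17.1 m

True thickness t = h · cos(dip) = 22 × cos 39°
t = 22 × 0.7771 = 17.097 m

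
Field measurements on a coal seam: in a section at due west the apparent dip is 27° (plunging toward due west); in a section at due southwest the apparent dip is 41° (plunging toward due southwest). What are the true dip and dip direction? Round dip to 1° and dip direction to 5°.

true dip 41°, dip direction 215°

Represent each trace as a vector plunging at its apparent dip toward its trend (east-north-up frame): v₁ = (-0.891, -0.000, -0.454), v₂ = (-0.534, -0.534, -0.656).
Cross product v₁ × v₂ gives the pole to the plane: n ∝ (-0.242, -0.342, 0.475).
tan δ = √(n_x²+n_y²)/n_z = 0.419/0.475, so δ = 41.4°.
Dip direction = azimuth of (n_x, n_y) = atan2(-0.242, -0.342) = 215°.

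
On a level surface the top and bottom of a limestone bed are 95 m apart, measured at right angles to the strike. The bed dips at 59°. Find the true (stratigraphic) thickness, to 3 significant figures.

True thickness t = w · sin(dip) = 95 × sin 59°
t = 95 × 0.8572 = 81.431 m

81.4 m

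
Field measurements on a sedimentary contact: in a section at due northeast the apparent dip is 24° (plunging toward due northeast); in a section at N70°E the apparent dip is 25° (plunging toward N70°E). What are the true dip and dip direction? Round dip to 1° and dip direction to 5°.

Each apparent-dip line lies in the plane. As unit vectors (x east, y north, z up), v₁ plunges 24°→due northeast and v₂ plunges 25°→N70°E.
Cross product v₁ × v₂ gives the pole to the plane: n ∝ (0.147, 0.073, 0.350).
True dip = arccos(n_z / |n|) = arccos(0.9052) = 25.1°.
Dip direction = atan2(0.147, 0.073) = 63° (azimuth of n's horizontal projection).

true dip 25°, dip direction 065°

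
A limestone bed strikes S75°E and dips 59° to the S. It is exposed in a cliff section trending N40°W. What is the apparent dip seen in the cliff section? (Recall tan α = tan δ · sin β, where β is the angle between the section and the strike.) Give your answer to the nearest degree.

Angle between strike (S75°E) and section (N40°W): β = 35°.
tan α = tan 59° × sin 35° = 1.6643 × 0.5736 = 0.9546
α = arctan(0.9546) = 43.67°

44°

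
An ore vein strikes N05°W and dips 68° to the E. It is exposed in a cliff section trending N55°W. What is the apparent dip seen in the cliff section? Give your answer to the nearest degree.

62°

The strike is N05°W and the section trends N55°W; the acute angle between them is β = 50°.
tan(apparent dip) = tan 68° · sin 50° = 1.8960
α = arctan(1.8960) = 62.19°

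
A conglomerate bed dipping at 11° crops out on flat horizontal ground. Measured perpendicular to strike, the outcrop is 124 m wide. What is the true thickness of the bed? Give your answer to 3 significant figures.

True thickness t = w · sin(dip) = 124 × sin 11°
t = 124 × 0.1908 = 23.660 m

23.7 m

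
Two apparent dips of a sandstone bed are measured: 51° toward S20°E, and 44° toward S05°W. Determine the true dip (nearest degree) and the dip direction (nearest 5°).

Represent each trace as a vector plunging at its apparent dip toward its trend (east-north-up frame): v₁ = (0.215, -0.591, -0.777), v₂ = (-0.063, -0.717, -0.695).
The plane normal is n = v₁ × v₂ ∝ (0.146, -0.198, 0.191).
tan δ = √(n_x²+n_y²)/n_z = 0.246/0.191, so δ = 52.2°.
Dip direction = atan2(0.146, -0.198) = 144° (azimuth of n's horizontal projection).

true dip 52°, dip direction 145°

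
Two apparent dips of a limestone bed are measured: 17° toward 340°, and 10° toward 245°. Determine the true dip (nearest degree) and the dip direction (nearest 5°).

Represent each trace as a vector plunging at its apparent dip toward its trend (east-north-up frame): v₁ = (-0.327, 0.899, -0.292), v₂ = (-0.893, -0.416, -0.174).
The plane normal is n = v₁ × v₂ ∝ (-0.278, 0.204, 0.938).
True dip = arccos(n_z / |n|) = arccos(0.9387) = 20.2°.
Dip direction = atan2(-0.278, 0.204) = 306° (azimuth of n's horizontal projection).

true dip 20°, dip direction 305°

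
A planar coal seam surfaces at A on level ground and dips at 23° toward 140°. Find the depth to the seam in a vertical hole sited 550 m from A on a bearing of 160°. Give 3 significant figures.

The hole lies 20° from the dip direction, so the down-dip offset is 550 × cos 20° = 516.83 m.
Depth = down-dip offset × tan(dip) = 516.83 × tan 23° = 516.83 × 0.4245
Depth = 219.38 m

219 m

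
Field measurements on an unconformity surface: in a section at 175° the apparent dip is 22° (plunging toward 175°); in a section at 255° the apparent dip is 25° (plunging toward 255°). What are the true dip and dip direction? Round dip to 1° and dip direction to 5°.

true dip 30°, dip direction 220°

Represent each trace as a vector plunging at its apparent dip toward its trend (east-north-up frame): v₁ = (0.081, -0.924, -0.375), v₂ = (-0.875, -0.235, -0.423).
n = v₁ × v₂ = (-0.302, -0.362, 0.828) (taken with n_z > 0).
True dip = arccos(n_z / |n|) = arccos(0.8687) = 29.7°.
Dip direction = atan2(-0.302, -0.362) = 220° (azimuth of n's horizontal projection).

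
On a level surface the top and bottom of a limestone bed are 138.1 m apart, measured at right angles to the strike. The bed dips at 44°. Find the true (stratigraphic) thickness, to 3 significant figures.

True thickness t = w · sin(dip) = 138.1 × sin 44°
t = 138.1 × 0.6947 = 95.932 m

95.9 m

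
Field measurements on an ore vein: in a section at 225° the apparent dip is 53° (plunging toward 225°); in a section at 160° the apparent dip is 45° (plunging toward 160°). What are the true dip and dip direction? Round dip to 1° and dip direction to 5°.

Each apparent-dip line lies in the plane. As unit vectors (x east, y north, z up), v₁ plunges 53°→225° and v₂ plunges 45°→160°.
n = v₁ × v₂ = (-0.230, -0.494, 0.386) (taken with n_z > 0).
Dip δ = arctan(|n_h|/n_z) = arctan(0.545/0.386) = 54.7°.
The horizontal component of n points toward azimuth atan2(n_x, n_y) = 205°, the dip direction.

true dip 55°, dip direction 205°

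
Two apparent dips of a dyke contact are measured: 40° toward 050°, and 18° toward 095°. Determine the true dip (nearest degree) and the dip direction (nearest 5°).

The two traces are lines in the plane: v₁ = (sin 50°·cos 40°, cos 50°·cos 40°, −sin 40°), v₂ = (sin 95°·cos 18°, cos 95°·cos 18°, −sin 18°).
The plane normal is n = v₁ × v₂ ∝ (0.205, 0.428, 0.515).
tan δ = √(n_x²+n_y²)/n_z = 0.474/0.515, so δ = 42.6°.
Dip direction = azimuth of (n_x, n_y) = atan2(0.205, 0.428) = 26°.

true dip 43°, dip direction 025°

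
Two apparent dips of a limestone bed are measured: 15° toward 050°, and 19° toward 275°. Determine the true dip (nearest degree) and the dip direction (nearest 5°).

Each apparent-dip line lies in the plane. As unit vectors (x east, y north, z up), v₁ plunges 15°→050° and v₂ plunges 19°→275°.
n = v₁ × v₂ = (-0.181, 0.485, 0.646) (taken with n_z > 0).
Dip δ = arctan(|n_h|/n_z) = arctan(0.517/0.646) = 38.7°.
The horizontal component of n points toward azimuth atan2(n_x, n_y) = 340°, the dip direction.

true dip 39°, dip direction 340°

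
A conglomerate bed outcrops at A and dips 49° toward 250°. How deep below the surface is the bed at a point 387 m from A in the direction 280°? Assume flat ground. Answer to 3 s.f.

386 m

The hole lies 30° from the dip direction, so the down-dip offset is 387 × cos 30° = 335.15 m.
Depth = down-dip offset × tan(dip) = 335.15 × tan 49° = 335.15 × 1.1504
Depth = 385.55 m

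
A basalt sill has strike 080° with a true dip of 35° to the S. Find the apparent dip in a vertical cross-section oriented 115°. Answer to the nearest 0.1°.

21.9°

The strike is 080° and the section trends 115°; the acute angle between them is β = 35°.
tan(apparent dip) = tan 35° · sin 35° = 0.4016
α = arctan(0.4016) = 21.88°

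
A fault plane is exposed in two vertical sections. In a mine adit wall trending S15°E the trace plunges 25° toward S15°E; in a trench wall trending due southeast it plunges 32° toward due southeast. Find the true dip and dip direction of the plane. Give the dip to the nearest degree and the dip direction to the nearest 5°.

true dip 33°, dip direction 120°

Represent each trace as a vector plunging at its apparent dip toward its trend (east-north-up frame): v₁ = (0.235, -0.875, -0.423), v₂ = (0.600, -0.600, -0.530).
n = v₁ × v₂ = (0.210, -0.129, 0.384) (taken with n_z > 0).
Dip δ = arctan(|n_h|/n_z) = arctan(0.247/0.384) = 32.7°.
Dip direction = azimuth of (n_x, n_y) = atan2(0.210, -0.129) = 122°.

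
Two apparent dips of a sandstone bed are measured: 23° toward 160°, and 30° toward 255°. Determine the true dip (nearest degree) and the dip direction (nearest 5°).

Each apparent-dip line lies in the plane. As unit vectors (x east, y north, z up), v₁ plunges 23°→160° and v₂ plunges 30°→255°.
Cross product v₁ × v₂ gives the pole to the plane: n ∝ (-0.345, -0.484, 0.794).
tan δ = √(n_x²+n_y²)/n_z = 0.595/0.794, so δ = 36.8°.
The horizontal component of n points toward azimuth atan2(n_x, n_y) = 215°, the dip direction.

true dip 37°, dip direction 215°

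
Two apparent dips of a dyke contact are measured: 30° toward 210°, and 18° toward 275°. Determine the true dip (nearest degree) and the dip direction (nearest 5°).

Each apparent-dip line lies in the plane. As unit vectors (x east, y north, z up), v₁ plunges 30°→210° and v₂ plunges 18°→275°.
n = v₁ × v₂ = (-0.273, -0.340, 0.746) (taken with n_z > 0).
True dip = arccos(n_z / |n|) = arccos(0.8634) = 30.3°.
Dip direction = atan2(-0.273, -0.340) = 219° (azimuth of n's horizontal projection).

true dip 30°, dip direction 220°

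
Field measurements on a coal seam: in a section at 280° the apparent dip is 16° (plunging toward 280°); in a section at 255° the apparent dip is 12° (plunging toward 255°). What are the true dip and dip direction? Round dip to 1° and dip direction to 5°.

true dip 17°, dip direction 300°

The two traces are lines in the plane: v₁ = (sin 280°·cos 16°, cos 280°·cos 16°, −sin 16°), v₂ = (sin 255°·cos 12°, cos 255°·cos 12°, −sin 12°).
Cross product v₁ × v₂ gives the pole to the plane: n ∝ (-0.104, 0.064, 0.397).
True dip = arccos(n_z / |n|) = arccos(0.9557) = 17.1°.
Dip direction = azimuth of (n_x, n_y) = atan2(-0.104, 0.064) = 301°.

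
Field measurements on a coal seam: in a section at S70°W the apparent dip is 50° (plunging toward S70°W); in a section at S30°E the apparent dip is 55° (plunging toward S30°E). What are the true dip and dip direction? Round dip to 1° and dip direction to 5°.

Each apparent-dip line lies in the plane. As unit vectors (x east, y north, z up), v₁ plunges 50°→S70°W and v₂ plunges 55°→S30°E.
Cross product v₁ × v₂ gives the pole to the plane: n ∝ (-0.200, -0.714, 0.363).
True dip = arccos(n_z / |n|) = arccos(0.4395) = 63.9°.
The horizontal component of n points toward azimuth atan2(n_x, n_y) = 196°, the dip direction.

true dip 64°, dip direction 195°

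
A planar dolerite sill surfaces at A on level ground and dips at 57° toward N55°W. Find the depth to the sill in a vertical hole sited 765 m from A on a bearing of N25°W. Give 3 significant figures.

The hole lies 30° from the dip direction, so the down-dip offset is 765 × cos 30° = 662.51 m.
Depth = down-dip offset × tan(dip) = 662.51 × tan 57° = 662.51 × 1.5399
Depth = 1020.18 m

1020 m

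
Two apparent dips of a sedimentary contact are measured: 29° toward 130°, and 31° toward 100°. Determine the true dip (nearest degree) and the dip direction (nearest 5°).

The two traces are lines in the plane: v₁ = (sin 130°·cos 29°, cos 130°·cos 29°, −sin 29°), v₂ = (sin 100°·cos 31°, cos 100°·cos 31°, −sin 31°).
Cross product v₁ × v₂ gives the pole to the plane: n ∝ (0.217, -0.064, 0.375).
True dip = arccos(n_z / |n|) = arccos(0.8557) = 31.2°.
Dip direction = azimuth of (n_x, n_y) = atan2(0.217, -0.064) = 106°.

true dip 31°, dip direction 105°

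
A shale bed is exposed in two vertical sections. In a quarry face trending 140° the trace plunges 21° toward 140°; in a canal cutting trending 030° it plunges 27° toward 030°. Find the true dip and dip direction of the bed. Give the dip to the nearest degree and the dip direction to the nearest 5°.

The two traces are lines in the plane: v₁ = (sin 140°·cos 21°, cos 140°·cos 21°, −sin 21°), v₂ = (sin 30°·cos 27°, cos 30°·cos 27°, −sin 27°).
Cross product v₁ × v₂ gives the pole to the plane: n ∝ (0.601, 0.113, 0.782).
True dip = arccos(n_z / |n|) = arccos(0.7875) = 38.0°.
Dip direction = atan2(0.601, 0.113) = 79° (azimuth of n's horizontal projection).

true dip 38°, dip direction 080°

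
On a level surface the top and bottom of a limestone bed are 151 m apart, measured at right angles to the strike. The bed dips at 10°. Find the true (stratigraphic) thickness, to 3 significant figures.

26.2 m

True thickness t = w · sin(dip) = 151 × sin 10°
t = 151 × 0.1736 = 26.221 m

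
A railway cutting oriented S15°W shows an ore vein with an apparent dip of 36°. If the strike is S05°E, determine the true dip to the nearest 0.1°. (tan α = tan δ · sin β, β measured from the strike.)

64.8°

The section is 20° from the strike.
tan δ = tan α / sin β = tan 36° / sin 20° = 0.7265 / 0.3420 = 2.1243
δ = arctan(2.1243) = 64.79°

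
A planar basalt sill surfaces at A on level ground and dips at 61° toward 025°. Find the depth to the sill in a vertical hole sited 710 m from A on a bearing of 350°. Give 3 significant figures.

1050 m

The hole lies 35° from the dip direction, so the down-dip offset is 710 × cos 35° = 581.60 m.
Depth = down-dip offset × tan(dip) = 581.60 × tan 61° = 581.60 × 1.8040
Depth = 1049.23 m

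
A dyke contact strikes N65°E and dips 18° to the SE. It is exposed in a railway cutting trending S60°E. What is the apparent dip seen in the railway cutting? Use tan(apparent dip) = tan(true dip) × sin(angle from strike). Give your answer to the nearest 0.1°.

14.9°

The section lies 55° from the strike.
tan(apparent dip) = tan 18° · sin 55° = 0.2662
α = arctan(0.2662) = 14.90°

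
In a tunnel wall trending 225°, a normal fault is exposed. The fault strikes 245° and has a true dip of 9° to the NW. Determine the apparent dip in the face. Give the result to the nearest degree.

Angle between strike (245°) and section (225°): β = 20°.
tan(apparent dip) = tan 9° · sin 20° = 0.0542
apparent dip = arctan 0.0542 = 3.10°

3°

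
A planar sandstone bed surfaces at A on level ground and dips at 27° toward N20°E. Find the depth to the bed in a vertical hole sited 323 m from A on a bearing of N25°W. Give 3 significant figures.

The hole lies 45° from the dip direction, so the down-dip offset is 323 × cos 45° = 228.40 m.
Depth = down-dip offset × tan(dip) = 228.40 × tan 27° = 228.40 × 0.5095
Depth = 116.37 m

116 m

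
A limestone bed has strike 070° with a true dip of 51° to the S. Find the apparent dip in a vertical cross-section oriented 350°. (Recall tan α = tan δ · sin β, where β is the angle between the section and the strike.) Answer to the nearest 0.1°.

50.6°

The section lies 80° from the strike.
tan α = tan 51° × sin 80° = 1.2349 × 0.9848 = 1.2161
apparent dip = arctan 1.2161 = 50.57°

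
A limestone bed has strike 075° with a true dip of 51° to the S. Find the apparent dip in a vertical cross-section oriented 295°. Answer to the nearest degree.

The strike is 075° and the section trends 295°; the acute angle between them is β = 40°.
tan α = tan 51° × sin 40° = 1.2349 × 0.6428 = 0.7938
α = arctan(0.7938) = 38.44°

38°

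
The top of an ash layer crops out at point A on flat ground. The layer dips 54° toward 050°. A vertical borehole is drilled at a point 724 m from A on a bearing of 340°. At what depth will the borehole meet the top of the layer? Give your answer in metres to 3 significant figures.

341 m

The hole lies 70° from the dip direction, so the down-dip offset is 724 × cos 70° = 247.62 m.
Depth = down-dip offset × tan(dip) = 247.62 × tan 54° = 247.62 × 1.3764
Depth = 340.82 m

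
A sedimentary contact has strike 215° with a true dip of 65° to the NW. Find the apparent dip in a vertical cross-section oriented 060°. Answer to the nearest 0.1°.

42.2°

The strike is 215° and the section trends 060°; the acute angle between them is β = 25°.
tan(apparent dip) = tan 65° · sin 25° = 0.9063
α = arctan(0.9063) = 42.19°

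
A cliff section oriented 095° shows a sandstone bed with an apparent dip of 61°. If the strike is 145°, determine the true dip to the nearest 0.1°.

The section is 50° from the strike.
tan(true dip) = tan 61° / sin 50° = 2.3550
true dip = arctan 2.3550 = 66.99°

67.0°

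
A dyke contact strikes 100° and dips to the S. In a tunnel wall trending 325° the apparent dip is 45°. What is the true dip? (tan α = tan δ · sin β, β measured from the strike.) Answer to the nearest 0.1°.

54.7°

The section is 45° from the strike.
tan(true dip) = tan 45° / sin 45° = 1.4142
δ = arctan(1.4142) = 54.74°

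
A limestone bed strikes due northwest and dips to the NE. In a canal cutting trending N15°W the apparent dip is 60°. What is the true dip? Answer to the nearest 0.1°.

The section is 30° from the strike.
tan(true dip) = tan 60° / sin 30° = 3.4641
true dip = arctan 3.4641 = 73.90°

73.9°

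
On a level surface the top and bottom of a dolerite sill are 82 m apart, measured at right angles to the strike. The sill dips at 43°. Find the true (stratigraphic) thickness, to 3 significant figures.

True thickness t = w · sin(dip) = 82 × sin 43°
t = 82 × 0.6820 = 55.924 m

55.9 m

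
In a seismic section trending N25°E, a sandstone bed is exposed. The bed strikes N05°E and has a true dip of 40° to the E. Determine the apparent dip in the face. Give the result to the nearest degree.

16°

The strike is N05°E and the section trends N25°E; the acute angle between them is β = 20°.
tan(apparent dip) = tan 40° · sin 20° = 0.2870
α = arctan(0.2870) = 16.01°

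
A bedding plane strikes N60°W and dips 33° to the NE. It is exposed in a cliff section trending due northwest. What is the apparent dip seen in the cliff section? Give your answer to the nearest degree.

Angle between strike (N60°W) and section (due northwest): β = 15°.
tan(apparent dip) = tan 33° · sin 15° = 0.1681
α = arctan(0.1681) = 9.54°

10°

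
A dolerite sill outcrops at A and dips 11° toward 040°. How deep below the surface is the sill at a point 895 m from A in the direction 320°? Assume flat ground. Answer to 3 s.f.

The hole lies 80° from the dip direction, so the down-dip offset is 895 × cos 80° = 155.42 m.
Depth = down-dip offset × tan(dip) = 155.42 × tan 11° = 155.42 × 0.1944
Depth = 30.21 m

30.2 m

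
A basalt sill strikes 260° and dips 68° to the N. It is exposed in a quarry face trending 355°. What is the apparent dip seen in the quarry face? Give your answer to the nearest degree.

68°

The section lies 85° from the strike.
tan(apparent dip) = tan 68° · sin 85° = 2.4657
α = arctan(2.4657) = 67.92°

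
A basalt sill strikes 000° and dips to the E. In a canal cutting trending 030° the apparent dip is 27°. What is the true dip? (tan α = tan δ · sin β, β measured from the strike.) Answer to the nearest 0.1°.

45.5°

The section is 30° from the strike.
tan δ = tan α / sin β = tan 27° / sin 30° = 0.5095 / 0.5000 = 1.0191
true dip = arctan 1.0191 = 45.54°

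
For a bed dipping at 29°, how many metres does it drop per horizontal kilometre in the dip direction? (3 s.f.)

drop per km = 1000 × tan 29° = 1000 × 0.5543

554 m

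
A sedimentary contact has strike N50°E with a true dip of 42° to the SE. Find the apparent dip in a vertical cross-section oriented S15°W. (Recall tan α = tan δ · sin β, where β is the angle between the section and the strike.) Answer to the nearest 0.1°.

Angle between strike (N50°E) and section (S15°W): β = 35°.
tan α = tan 42° × sin 35° = 0.9004 × 0.5736 = 0.5165
apparent dip = arctan 0.5165 = 27.31°

27.3°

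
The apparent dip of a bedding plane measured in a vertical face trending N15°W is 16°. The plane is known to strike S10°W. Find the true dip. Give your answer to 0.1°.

The section is 25° from the strike.
tan δ = tan α / sin β = tan 16° / sin 25° = 0.2867 / 0.4226 = 0.6785
true dip = arctan 0.6785 = 34.16°

34.2°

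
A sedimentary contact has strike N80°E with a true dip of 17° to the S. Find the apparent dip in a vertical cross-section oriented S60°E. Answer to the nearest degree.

The strike is N80°E and the section trends S60°E; the acute angle between them is β = 40°.
tan α = tan 17° × sin 40° = 0.3057 × 0.6428 = 0.1965
α = arctan(0.1965) = 11.12°

11°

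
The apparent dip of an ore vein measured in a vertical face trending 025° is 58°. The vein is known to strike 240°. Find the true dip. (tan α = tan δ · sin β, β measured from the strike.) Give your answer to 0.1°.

70.3°

β = acute angle between strike 240° and section 025° = 35°.
tan(true dip) = tan 58° / sin 35° = 2.7901
δ = arctan(2.7901) = 70.28°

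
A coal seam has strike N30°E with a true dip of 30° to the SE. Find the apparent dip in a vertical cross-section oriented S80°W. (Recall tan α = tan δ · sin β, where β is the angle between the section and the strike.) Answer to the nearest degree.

24°

Angle between strike (N30°E) and section (S80°W): β = 50°.
tan(apparent dip) = tan 30° · sin 50° = 0.4423
α = arctan(0.4423) = 23.86°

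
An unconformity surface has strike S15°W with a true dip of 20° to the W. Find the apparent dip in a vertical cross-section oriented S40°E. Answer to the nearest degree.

The section lies 55° from the strike.
tan α = tan 20° × sin 55° = 0.3640 × 0.8192 = 0.2981
α = arctan(0.2981) = 16.60°

17°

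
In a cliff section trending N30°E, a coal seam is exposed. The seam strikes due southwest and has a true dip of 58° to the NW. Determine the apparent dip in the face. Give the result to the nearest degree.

22°

The section lies 15° from the strike.
tan(apparent dip) = tan 58° · sin 15° = 0.4142
apparent dip = arctan 0.4142 = 22.50°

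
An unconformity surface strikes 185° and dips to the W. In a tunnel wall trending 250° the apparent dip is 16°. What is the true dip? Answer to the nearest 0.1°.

β = acute angle between strike 185° and section 250° = 65°.
tan δ = tan α / sin β = tan 16° / sin 65° = 0.2867 / 0.9063 = 0.3164
true dip = arctan 0.3164 = 17.56°

17.6°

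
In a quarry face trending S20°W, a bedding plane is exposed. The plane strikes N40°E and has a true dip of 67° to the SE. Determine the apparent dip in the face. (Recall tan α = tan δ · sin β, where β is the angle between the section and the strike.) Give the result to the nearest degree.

Angle between strike (N40°E) and section (S20°W): β = 20°.
tan(apparent dip) = tan 67° · sin 20° = 0.8057
apparent dip = arctan 0.8057 = 38.86°

39°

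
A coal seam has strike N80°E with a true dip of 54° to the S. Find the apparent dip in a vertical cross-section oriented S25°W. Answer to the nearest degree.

Angle between strike (N80°E) and section (S25°W): β = 55°.
tan α = tan 54° × sin 55° = 1.3764 × 0.8192 = 1.1275
apparent dip = arctan 1.1275 = 48.43°

48°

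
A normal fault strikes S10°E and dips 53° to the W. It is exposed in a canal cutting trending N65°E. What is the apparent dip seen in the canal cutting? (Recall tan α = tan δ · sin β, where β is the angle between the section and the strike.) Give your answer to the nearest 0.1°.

52.0°

Angle between strike (S10°E) and section (N65°E): β = 75°.
tan α = tan 53° × sin 75° = 1.3270 × 0.9659 = 1.2818
α = arctan(1.2818) = 52.04°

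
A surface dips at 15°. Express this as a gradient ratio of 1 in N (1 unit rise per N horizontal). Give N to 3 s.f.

1 : N means tan θ = 1/N, so N = 1/tan 15° = 1/0.2679

1 in 3.73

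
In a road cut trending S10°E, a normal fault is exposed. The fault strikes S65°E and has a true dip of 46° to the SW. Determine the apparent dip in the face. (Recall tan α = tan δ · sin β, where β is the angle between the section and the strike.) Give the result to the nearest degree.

The strike is S65°E and the section trends S10°E; the acute angle between them is β = 55°.
tan(apparent dip) = tan 46° · sin 55° = 0.8483
α = arctan(0.8483) = 40.31°

40°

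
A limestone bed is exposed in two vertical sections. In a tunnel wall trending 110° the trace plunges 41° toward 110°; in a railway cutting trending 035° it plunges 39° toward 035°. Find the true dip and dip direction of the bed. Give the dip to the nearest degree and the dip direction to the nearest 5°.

Represent each trace as a vector plunging at its apparent dip toward its trend (east-north-up frame): v₁ = (0.709, -0.258, -0.656), v₂ = (0.446, 0.637, -0.629).
The plane normal is n = v₁ × v₂ ∝ (0.580, 0.154, 0.567).
Dip δ = arctan(|n_h|/n_z) = arctan(0.600/0.567) = 46.7°.
The horizontal component of n points toward azimuth atan2(n_x, n_y) = 75°, the dip direction.

true dip 47°, dip direction 075°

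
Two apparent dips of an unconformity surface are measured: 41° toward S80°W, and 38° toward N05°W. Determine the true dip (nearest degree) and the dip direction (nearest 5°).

true dip 51°, dip direction 305°

Represent each trace as a vector plunging at its apparent dip toward its trend (east-north-up frame): v₁ = (-0.743, -0.131, -0.656), v₂ = (-0.069, 0.785, -0.616).
n = v₁ × v₂ = (-0.596, 0.413, 0.592) (taken with n_z > 0).
True dip = arccos(n_z / |n|) = arccos(0.6330) = 50.7°.
The horizontal component of n points toward azimuth atan2(n_x, n_y) = 305°, the dip direction.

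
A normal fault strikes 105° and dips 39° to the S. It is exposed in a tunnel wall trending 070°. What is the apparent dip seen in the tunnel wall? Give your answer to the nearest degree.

25°

The strike is 105° and the section trends 070°; the acute angle between them is β = 35°.
tan α = tan 39° × sin 35° = 0.8098 × 0.5736 = 0.4645
α = arctan(0.4645) = 24.91°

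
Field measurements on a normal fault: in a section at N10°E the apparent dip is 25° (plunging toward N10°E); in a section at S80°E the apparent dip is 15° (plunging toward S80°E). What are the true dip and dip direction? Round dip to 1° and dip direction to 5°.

Each apparent-dip line lies in the plane. As unit vectors (x east, y north, z up), v₁ plunges 25°→N10°E and v₂ plunges 15°→S80°E.
Cross product v₁ × v₂ gives the pole to the plane: n ∝ (0.302, 0.361, 0.875).
True dip = arccos(n_z / |n|) = arccos(0.8807) = 28.3°.
The horizontal component of n points toward azimuth atan2(n_x, n_y) = 40°, the dip direction.

true dip 28°, dip direction 040°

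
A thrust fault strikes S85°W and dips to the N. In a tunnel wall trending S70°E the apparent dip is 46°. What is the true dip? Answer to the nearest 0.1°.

The section is 25° from the strike.
tan δ = tan α / sin β = tan 46° / sin 25° = 1.0355 / 0.4226 = 2.4503
δ = arctan(2.4503) = 67.80°

67.8°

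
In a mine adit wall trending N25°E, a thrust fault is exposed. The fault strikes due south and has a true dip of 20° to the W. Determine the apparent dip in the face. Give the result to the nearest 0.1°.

Angle between strike (due south) and section (N25°E): β = 25°.
tan(apparent dip) = tan 20° · sin 25° = 0.1538
α = arctan(0.1538) = 8.74°

8.7°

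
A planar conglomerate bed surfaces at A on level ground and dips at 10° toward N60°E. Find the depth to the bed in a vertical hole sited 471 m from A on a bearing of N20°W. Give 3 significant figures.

14.4 m

The hole lies 80° from the dip direction, so the down-dip offset is 471 × cos 80° = 81.79 m.
Depth = down-dip offset × tan(dip) = 81.79 × tan 10° = 81.79 × 0.1763
Depth = 14.42 m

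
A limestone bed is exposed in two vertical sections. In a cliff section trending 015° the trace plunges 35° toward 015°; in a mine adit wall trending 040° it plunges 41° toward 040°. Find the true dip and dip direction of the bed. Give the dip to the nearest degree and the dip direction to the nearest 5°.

true dip 42°, dip direction 055°

Each apparent-dip line lies in the plane. As unit vectors (x east, y north, z up), v₁ plunges 35°→015° and v₂ plunges 41°→040°.
n = v₁ × v₂ = (0.187, 0.139, 0.261) (taken with n_z > 0).
tan δ = √(n_x²+n_y²)/n_z = 0.233/0.261, so δ = 41.8°.
Dip direction = azimuth of (n_x, n_y) = atan2(0.187, 0.139) = 53°.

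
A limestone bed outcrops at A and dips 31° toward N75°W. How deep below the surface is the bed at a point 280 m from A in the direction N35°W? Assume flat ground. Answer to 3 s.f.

129 m

The hole lies 40° from the dip direction, so the down-dip offset is 280 × cos 40° = 214.49 m.
Depth = down-dip offset × tan(dip) = 214.49 × tan 31° = 214.49 × 0.6009
Depth = 128.88 m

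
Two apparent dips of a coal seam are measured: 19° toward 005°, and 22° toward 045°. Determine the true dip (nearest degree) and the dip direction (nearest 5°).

Represent each trace as a vector plunging at its apparent dip toward its trend (east-north-up frame): v₁ = (0.082, 0.942, -0.326), v₂ = (0.656, 0.656, -0.375).
The plane normal is n = v₁ × v₂ ∝ (0.139, 0.183, 0.564).
tan δ = √(n_x²+n_y²)/n_z = 0.230/0.564, so δ = 22.2°.
Dip direction = azimuth of (n_x, n_y) = atan2(0.139, 0.183) = 37°.

true dip 22°, dip direction 035°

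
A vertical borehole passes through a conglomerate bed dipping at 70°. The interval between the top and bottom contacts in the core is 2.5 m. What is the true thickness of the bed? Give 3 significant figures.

True thickness t = h · cos(dip) = 2.5 × cos 70°
t = 2.5 × 0.3420 = 0.855 m

0.855 m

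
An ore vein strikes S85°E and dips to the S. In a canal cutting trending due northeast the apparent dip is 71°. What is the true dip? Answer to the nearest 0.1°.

75.2°

β = acute angle between strike S85°E and section due northeast = 50°.
tan δ = tan α / sin β = tan 71° / sin 50° = 2.9042 / 0.7660 = 3.7912
δ = arctan(3.7912) = 75.22°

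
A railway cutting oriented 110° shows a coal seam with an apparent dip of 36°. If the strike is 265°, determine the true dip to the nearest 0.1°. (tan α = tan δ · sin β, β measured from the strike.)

The section is 25° from the strike.
tan(true dip) = tan 36° / sin 25° = 1.7191
true dip = arctan 1.7191 = 59.81°

59.8°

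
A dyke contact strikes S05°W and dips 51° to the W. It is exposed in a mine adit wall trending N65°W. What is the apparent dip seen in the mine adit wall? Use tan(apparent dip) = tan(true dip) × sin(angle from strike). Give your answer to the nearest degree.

49°

The section lies 70° from the strike.
tan(apparent dip) = tan 51° · sin 70° = 1.1604
apparent dip = arctan 1.1604 = 49.25°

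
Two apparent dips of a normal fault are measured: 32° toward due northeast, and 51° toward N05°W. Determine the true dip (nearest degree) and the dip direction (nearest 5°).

Each apparent-dip line lies in the plane. As unit vectors (x east, y north, z up), v₁ plunges 32°→due northeast and v₂ plunges 51°→N05°W.
The plane normal is n = v₁ × v₂ ∝ (-0.134, 0.495, 0.409).
Dip δ = arctan(|n_h|/n_z) = arctan(0.513/0.409) = 51.4°.
Dip direction = atan2(-0.134, 0.495) = 345° (azimuth of n's horizontal projection).

true dip 51°, dip direction 345°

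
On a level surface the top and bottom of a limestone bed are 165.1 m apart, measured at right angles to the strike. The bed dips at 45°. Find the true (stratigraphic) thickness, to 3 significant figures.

117 m

True thickness t = w · sin(dip) = 165.1 × sin 45°
t = 165.1 × 0.7071 = 116.743 m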